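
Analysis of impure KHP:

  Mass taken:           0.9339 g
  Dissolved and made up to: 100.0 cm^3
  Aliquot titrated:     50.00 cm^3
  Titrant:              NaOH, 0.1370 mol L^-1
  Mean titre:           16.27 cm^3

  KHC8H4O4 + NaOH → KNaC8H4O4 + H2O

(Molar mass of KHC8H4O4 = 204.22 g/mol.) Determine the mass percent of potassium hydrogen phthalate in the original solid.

n(NaOH) per titration = 0.01627 × 0.1370 = 2.229 × 10^-3 mol
n(KHC8H4O4) in each aliquot = 2.229 × 10^-3 mol (1:1 ratio)
n(KHC8H4O4) in the whole flask = 2.229 × 10^-3 × 100.0/50.00 = 4.458 × 10^-3 mol
mass of KHC8H4O4 = 4.458 × 10^-3 × 204.22 = 0.9104 g
% KHC8H4O4 = 0.9104 / 0.9339 × 100 = 97.48 %

97.48 %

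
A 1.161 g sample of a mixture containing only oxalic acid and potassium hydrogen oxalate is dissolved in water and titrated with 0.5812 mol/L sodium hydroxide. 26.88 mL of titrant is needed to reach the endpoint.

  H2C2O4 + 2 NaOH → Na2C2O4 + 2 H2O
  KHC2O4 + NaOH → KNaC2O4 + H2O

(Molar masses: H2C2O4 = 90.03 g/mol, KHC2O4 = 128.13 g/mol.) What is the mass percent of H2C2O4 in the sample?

39.22 %

n(NaOH) = 0.02688 × 0.5812 = 0.01562 mol
Let x = n(H2C2O4), y = n(KHC2O4).
Titrant: 2x + 1y = 0.01562;  mass: 90.03x + 128.13y = 1.161
Solving, x = 5.058 × 10^-3 mol, y = 5.507 × 10^-3 mol
mass of H2C2O4 = 5.058 × 10^-3 × 90.03 = 0.4553 g
% H2C2O4 = 0.4553 / 1.161 × 100 = 39.22 %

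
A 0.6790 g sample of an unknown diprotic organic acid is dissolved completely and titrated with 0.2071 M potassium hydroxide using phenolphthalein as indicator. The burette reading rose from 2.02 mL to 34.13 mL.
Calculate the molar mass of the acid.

n(KOH) = 0.03211 L × 0.2071 mol/L = 6.650 × 10^-3 mol
From the 1:2 ratio, n(H2A) = 1/2 × 6.650 × 10^-3 = 3.325 × 10^-3 mol
M = m / n = 0.6790 g / 3.325 × 10^-3 mol = 204.2 g/mol

204.2 g/mol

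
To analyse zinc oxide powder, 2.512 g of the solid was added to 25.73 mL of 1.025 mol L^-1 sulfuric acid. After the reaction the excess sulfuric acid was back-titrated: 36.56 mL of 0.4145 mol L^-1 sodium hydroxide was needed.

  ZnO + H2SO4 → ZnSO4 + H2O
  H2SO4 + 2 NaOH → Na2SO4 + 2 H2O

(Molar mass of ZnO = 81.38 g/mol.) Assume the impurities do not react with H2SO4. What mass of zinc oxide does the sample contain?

n(H2SO4) added = 0.02573 × 1.025 = 0.02637 mol
n(NaOH) used in back-titration = 0.03656 × 0.4145 = 0.01515 mol
From the 1:2 ratio, n(H2SO4) left over = 1/2 × 0.01515 = 7.577 × 10^-3 mol
n(H2SO4) consumed by analyte = 0.02637 − 7.577 × 10^-3 = 0.01880 mol
n(ZnO) = 0.01880 mol (1:1 ratio)
mass of ZnO = 0.01880 × 81.38 = 1.530 g

1.530 g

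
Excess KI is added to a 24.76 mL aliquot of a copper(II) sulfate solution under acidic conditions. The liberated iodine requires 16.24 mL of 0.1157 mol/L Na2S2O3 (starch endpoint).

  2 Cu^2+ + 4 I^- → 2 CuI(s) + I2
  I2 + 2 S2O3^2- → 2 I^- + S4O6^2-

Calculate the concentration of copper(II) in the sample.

n(S2O3^2-) = 0.01624 × 0.1157 = 1.879 × 10^-3 mol
n(I2) = n(S2O3^2-)/2 = 9.395 × 10^-4 mol
From the 2:1 ratio, n(Cu2+) in the aliquot = 2/1 × 9.395 × 10^-4 = 1.879 × 10^-3 mol
[Cu2+] = 1.879 × 10^-3 / 0.02476 = 0.07589 mol/L

0.07589 mol/L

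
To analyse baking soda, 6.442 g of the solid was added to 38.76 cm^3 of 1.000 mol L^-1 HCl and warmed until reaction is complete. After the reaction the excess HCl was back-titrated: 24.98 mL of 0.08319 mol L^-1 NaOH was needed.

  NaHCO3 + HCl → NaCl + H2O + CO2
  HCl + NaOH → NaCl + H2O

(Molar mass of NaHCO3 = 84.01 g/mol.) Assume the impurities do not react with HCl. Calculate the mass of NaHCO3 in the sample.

3.082 g

n(HCl) added = 0.03876 × 1.000 = 0.03876 mol
n(NaOH) used in back-titration = 0.02498 × 0.08319 = 2.078 × 10^-3 mol
n(HCl) left over = 2.078 × 10^-3 mol (1:1 ratio)
n(HCl) consumed by analyte = 0.03876 − 2.078 × 10^-3 = 0.03668 mol
n(NaHCO3) = 0.03668 mol (1:1 ratio)
mass of NaHCO3 = 0.03668 × 84.01 = 3.082 g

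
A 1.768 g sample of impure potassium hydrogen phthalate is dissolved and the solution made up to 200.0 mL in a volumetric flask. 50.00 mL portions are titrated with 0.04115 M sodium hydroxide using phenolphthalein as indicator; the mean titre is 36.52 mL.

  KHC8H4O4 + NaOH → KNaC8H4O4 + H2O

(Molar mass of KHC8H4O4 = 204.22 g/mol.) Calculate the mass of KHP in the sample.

n(NaOH) per titration = 0.03652 × 0.04115 = 1.503 × 10^-3 mol
n(KHC8H4O4) in each aliquot = 1.503 × 10^-3 mol (1:1 ratio)
n(KHC8H4O4) in the whole flask = 1.503 × 10^-3 × 200.0/50.00 = 6.011 × 10^-3 mol
mass of KHC8H4O4 = 6.011 × 10^-3 × 204.22 = 1.228 g

1.228 g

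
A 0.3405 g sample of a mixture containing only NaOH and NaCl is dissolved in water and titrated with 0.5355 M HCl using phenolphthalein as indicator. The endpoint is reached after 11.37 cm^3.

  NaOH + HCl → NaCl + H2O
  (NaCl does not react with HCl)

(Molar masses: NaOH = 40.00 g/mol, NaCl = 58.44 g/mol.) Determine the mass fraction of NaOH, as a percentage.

71.53 %

n(HCl) = 0.01137 × 0.5355 = 6.089 × 10^-3 mol
Let x = n(NaOH), y = n(NaCl).
Titrant: 1x = 6.089 × 10^-3;  mass: 40.00x + 58.44y = 0.3405
Solving, x = 6.089 × 10^-3 mol, y = 1.659 × 10^-3 mol
mass of NaOH = 6.089 × 10^-3 × 40.00 = 0.2435 g
% NaOH = 0.2435 / 0.3405 × 100 = 71.53 %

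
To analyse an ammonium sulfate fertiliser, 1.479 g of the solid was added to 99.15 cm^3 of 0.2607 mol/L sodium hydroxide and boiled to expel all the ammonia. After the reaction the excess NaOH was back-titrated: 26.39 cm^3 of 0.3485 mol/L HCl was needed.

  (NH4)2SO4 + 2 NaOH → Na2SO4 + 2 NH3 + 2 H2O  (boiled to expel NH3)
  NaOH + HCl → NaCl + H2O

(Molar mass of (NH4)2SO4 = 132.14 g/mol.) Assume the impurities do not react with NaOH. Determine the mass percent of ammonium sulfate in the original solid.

n(NaOH) added = 0.09915 × 0.2607 = 0.02585 mol
n(HCl) used in back-titration = 0.02639 × 0.3485 = 9.197 × 10^-3 mol
n(NaOH) left over = 9.197 × 10^-3 mol (1:1 ratio)
n(NaOH) consumed by analyte = 0.02585 − 9.197 × 10^-3 = 0.01665 mol
From the 1:2 ratio, n((NH4)2SO4) = 1/2 × 0.01665 = 8.326 × 10^-3 mol
mass of (NH4)2SO4 = 8.326 × 10^-3 × 132.14 = 1.100 g
% (NH4)2SO4 = 1.100 / 1.479 × 100 = 74.39 %

74.39 %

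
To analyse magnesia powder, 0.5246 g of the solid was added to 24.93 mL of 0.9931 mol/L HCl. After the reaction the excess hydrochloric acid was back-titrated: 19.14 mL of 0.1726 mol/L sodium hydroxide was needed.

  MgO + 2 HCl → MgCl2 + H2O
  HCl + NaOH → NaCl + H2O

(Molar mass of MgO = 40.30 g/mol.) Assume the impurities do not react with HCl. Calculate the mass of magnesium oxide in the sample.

0.4323 g

n(HCl) added = 0.02493 × 0.9931 = 0.02476 mol
n(NaOH) used in back-titration = 0.01914 × 0.1726 = 3.304 × 10^-3 mol
n(HCl) left over = 3.304 × 10^-3 mol (1:1 ratio)
n(HCl) consumed by analyte = 0.02476 − 3.304 × 10^-3 = 0.02145 mol
From the 1:2 ratio, n(MgO) = 1/2 × 0.02145 = 0.01073 mol
mass of MgO = 0.01073 × 40.30 = 0.4323 g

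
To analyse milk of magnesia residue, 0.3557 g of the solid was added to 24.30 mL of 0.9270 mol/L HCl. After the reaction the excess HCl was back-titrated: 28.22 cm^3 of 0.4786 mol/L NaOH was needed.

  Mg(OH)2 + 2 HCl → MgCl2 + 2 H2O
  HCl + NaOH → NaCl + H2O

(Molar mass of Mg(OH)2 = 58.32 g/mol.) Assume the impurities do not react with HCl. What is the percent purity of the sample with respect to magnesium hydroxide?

73.95 %

n(HCl) added = 0.02430 × 0.9270 = 0.02253 mol
n(NaOH) used in back-titration = 0.02822 × 0.4786 = 0.01351 mol
n(HCl) left over = 0.01351 mol (1:1 ratio)
n(HCl) consumed by analyte = 0.02253 − 0.01351 = 9.020 × 10^-3 mol
From the 1:2 ratio, n(Mg(OH)2) = 1/2 × 9.020 × 10^-3 = 4.510 × 10^-3 mol
mass of Mg(OH)2 = 4.510 × 10^-3 × 58.32 = 0.2630 g
% Mg(OH)2 = 0.2630 / 0.3557 × 100 = 73.95 %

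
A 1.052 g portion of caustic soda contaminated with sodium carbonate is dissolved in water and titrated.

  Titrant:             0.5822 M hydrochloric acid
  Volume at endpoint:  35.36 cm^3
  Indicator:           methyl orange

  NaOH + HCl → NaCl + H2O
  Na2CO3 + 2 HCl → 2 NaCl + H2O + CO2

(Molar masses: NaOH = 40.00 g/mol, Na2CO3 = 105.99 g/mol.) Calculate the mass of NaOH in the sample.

n(HCl) = 0.03536 × 0.5822 = 0.02059 mol
Let x = n(NaOH), y = n(Na2CO3).
Titrant: 1x + 2y = 0.02059;  mass: 40.00x + 105.99y = 1.052
Solving, x = 3.000 × 10^-3 mol, y = 8.793 × 10^-3 mol
mass of NaOH = 3.000 × 10^-3 × 40.00 = 0.1200 g

0.1200 g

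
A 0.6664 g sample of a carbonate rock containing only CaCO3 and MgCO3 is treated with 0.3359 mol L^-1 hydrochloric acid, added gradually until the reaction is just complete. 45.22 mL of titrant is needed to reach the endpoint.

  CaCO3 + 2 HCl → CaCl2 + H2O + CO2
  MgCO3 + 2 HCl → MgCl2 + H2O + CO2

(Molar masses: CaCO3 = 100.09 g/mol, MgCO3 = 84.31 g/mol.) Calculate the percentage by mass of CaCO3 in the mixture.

24.83 %

n(HCl) = 0.04522 × 0.3359 = 0.01519 mol
Let x = n(CaCO3), y = n(MgCO3).
Titrant: 2x + 2y = 0.01519;  mass: 100.09x + 84.31y = 0.6664
Solving, x = 1.653 × 10^-3 mol, y = 5.941 × 10^-3 mol
mass of CaCO3 = 1.653 × 10^-3 × 100.09 = 0.1655 g
% CaCO3 = 0.1655 / 0.6664 × 100 = 24.83 %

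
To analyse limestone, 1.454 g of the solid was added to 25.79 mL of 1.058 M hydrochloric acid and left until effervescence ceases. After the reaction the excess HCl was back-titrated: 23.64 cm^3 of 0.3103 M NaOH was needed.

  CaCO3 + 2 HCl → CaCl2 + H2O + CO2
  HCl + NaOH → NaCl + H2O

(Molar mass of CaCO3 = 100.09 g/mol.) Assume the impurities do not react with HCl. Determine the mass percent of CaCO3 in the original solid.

68.67 %

n(HCl) added = 0.02579 × 1.058 = 0.02729 mol
n(NaOH) used in back-titration = 0.02364 × 0.3103 = 7.335 × 10^-3 mol
n(HCl) left over = 7.335 × 10^-3 mol (1:1 ratio)
n(HCl) consumed by analyte = 0.02729 − 7.335 × 10^-3 = 0.01995 mol
From the 1:2 ratio, n(CaCO3) = 1/2 × 0.01995 = 9.975 × 10^-3 mol
mass of CaCO3 = 9.975 × 10^-3 × 100.09 = 0.9984 g
% CaCO3 = 0.9984 / 1.454 × 100 = 68.67 %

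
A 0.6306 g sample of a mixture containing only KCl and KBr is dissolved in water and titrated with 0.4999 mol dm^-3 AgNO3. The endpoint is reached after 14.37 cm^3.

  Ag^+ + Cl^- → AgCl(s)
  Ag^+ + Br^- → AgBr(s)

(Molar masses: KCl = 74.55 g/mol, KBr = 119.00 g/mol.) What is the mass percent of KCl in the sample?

n(AgNO3) = 0.01437 × 0.4999 = 7.184 × 10^-3 mol
Let x = n(KCl), y = n(KBr).
Titrant: 1x + 1y = 7.184 × 10^-3;  mass: 74.55x + 119.00y = 0.6306
Solving, x = 5.045 × 10^-3 mol, y = 2.139 × 10^-3 mol
mass of KCl = 5.045 × 10^-3 × 74.55 = 0.3761 g
% KCl = 0.3761 / 0.6306 × 100 = 59.64 %

59.64 %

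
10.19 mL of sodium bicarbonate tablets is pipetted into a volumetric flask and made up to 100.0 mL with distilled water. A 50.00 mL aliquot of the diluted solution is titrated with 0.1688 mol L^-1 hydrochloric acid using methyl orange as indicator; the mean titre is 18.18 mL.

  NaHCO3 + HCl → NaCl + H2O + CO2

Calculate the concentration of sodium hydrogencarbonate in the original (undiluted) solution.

0.6023 mol/L

n(HCl) = 0.01818 × 0.1688 = 3.069 × 10^-3 mol
n(NaHCO3) in the aliquot = 3.069 × 10^-3 mol (1:1 ratio)
[NaHCO3]_dilute = 3.069 × 10^-3 / 0.05000 = 0.06138 mol/L
Dilution factor = 100.0 / 10.19 = 9.814
[NaHCO3]_stock = 0.06138 × 9.814 = 0.6023 mol/L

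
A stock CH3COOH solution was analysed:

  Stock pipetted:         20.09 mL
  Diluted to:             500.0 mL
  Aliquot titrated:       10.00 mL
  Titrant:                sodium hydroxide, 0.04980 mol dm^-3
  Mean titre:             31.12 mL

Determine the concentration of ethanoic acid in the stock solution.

CH3COOH + NaOH → CH3COONa + H2O
n(NaOH) = 0.03112 × 0.04980 = 1.550 × 10^-3 mol
n(CH3COOH) in the aliquot = 1.550 × 10^-3 mol (1:1 ratio)
[CH3COOH]_dilute = 1.550 × 10^-3 / 0.01000 = 0.1550 mol/L
Dilution factor = 500.0 / 20.09 = 24.89
[CH3COOH]_stock = 0.1550 × 24.89 = 3.857 mol/L

3.857 mol/L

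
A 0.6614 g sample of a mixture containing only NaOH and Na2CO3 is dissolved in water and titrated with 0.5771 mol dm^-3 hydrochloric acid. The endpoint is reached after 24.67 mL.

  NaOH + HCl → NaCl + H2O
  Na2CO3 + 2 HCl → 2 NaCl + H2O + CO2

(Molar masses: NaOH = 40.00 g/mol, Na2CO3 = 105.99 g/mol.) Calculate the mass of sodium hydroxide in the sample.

n(HCl) = 0.02467 × 0.5771 = 0.01424 mol
Let x = n(NaOH), y = n(Na2CO3).
Titrant: 1x + 2y = 0.01424;  mass: 40.00x + 105.99y = 0.6614
Solving, x = 7.164 × 10^-3 mol, y = 3.537 × 10^-3 mol
mass of NaOH = 7.164 × 10^-3 × 40.00 = 0.2865 g

0.2865 g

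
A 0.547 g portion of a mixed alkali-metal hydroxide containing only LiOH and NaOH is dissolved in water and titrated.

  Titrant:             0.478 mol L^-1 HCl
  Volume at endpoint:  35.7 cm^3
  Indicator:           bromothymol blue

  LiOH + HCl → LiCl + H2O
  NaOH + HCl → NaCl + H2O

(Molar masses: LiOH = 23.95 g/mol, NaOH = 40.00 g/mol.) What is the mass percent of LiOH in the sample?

37.0 %

n(HCl) = 0.0357 × 0.478 = 0.0171 mol
Let x = n(LiOH), y = n(NaOH).
Titrant: 1x + 1y = 0.0171;  mass: 23.95x + 40.00y = 0.547
Solving, x = 8.45 × 10^-3 mol, y = 8.62 × 10^-3 mol
mass of LiOH = 8.45 × 10^-3 × 23.95 = 0.202 g
% LiOH = 0.202 / 0.547 × 100 = 37.0 %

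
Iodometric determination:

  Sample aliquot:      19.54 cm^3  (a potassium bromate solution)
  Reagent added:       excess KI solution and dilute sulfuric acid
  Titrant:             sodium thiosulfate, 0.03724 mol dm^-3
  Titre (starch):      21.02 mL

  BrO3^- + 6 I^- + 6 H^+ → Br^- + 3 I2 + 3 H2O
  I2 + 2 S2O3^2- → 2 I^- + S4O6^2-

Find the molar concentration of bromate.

n(S2O3^2-) = 0.02102 × 0.03724 = 7.828 × 10^-4 mol
n(I2) = n(S2O3^2-)/2 = 3.914 × 10^-4 mol
From the 1:3 ratio, n(BrO3^-) in the aliquot = 1/3 × 3.914 × 10^-4 = 1.305 × 10^-4 mol
[BrO3^-] = 1.305 × 10^-4 / 0.01954 = 0.006677 mol/L

0.006677 mol/L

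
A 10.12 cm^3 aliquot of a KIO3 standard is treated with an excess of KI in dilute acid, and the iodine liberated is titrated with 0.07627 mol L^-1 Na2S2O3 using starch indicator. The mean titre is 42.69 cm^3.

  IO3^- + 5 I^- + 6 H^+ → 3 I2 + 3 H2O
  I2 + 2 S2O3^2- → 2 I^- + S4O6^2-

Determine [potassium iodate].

n(S2O3^2-) = 0.04269 × 0.07627 = 3.256 × 10^-3 mol
n(I2) = n(S2O3^2-)/2 = 1.628 × 10^-3 mol
From the 1:3 ratio, n(IO3^-) in the aliquot = 1/3 × 1.628 × 10^-3 = 5.427 × 10^-4 mol
[IO3^-] = 5.427 × 10^-4 / 0.01012 = 0.05362 mol/L

0.05362 mol/L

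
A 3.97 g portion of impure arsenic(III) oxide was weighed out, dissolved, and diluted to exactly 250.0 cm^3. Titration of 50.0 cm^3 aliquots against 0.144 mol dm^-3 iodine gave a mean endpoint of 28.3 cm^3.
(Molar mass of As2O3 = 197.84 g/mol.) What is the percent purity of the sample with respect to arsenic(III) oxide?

50.8 %

As2O3 + 2 I2 + 2 H2O → As2O5 + 4 HI
n(I2) per titration = 0.0283 × 0.144 = 4.08 × 10^-3 mol
From the 1:2 ratio, n(As2O3) in each aliquot = 1/2 × 4.08 × 10^-3 = 2.04 × 10^-3 mol
n(As2O3) in the whole flask = 2.04 × 10^-3 × 250.0/50.0 = 0.0102 mol
mass of As2O3 = 0.0102 × 197.84 = 2.02 g
% As2O3 = 2.02 / 3.97 × 100 = 50.8 %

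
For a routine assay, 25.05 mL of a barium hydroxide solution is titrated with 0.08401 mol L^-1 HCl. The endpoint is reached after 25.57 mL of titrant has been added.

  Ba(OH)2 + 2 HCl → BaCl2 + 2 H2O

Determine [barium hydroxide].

0.04288 mol/L

n(HCl) = 0.02557 L × 0.08401 mol/L = 2.148 × 10^-3 mol
From the 1:2 mole ratio, n(Ba(OH)2) = 1/2 × 2.148 × 10^-3 = 1.074 × 10^-3 mol
[Ba(OH)2] = 1.074 × 10^-3 mol / 0.02505 L = 0.04288 mol/L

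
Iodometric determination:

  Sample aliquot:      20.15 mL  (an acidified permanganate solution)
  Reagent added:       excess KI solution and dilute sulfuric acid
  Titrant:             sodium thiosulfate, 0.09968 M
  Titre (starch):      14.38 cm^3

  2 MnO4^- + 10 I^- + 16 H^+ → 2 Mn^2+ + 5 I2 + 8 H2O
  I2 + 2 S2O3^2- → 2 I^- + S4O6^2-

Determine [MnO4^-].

n(S2O3^2-) = 0.01438 × 0.09968 = 1.433 × 10^-3 mol
n(I2) = n(S2O3^2-)/2 = 7.167 × 10^-4 mol
From the 2:5 ratio, n(MnO4^-) in the aliquot = 2/5 × 7.167 × 10^-4 = 2.867 × 10^-4 mol
[MnO4^-] = 2.867 × 10^-4 / 0.02015 = 0.01423 mol/L

0.01423 M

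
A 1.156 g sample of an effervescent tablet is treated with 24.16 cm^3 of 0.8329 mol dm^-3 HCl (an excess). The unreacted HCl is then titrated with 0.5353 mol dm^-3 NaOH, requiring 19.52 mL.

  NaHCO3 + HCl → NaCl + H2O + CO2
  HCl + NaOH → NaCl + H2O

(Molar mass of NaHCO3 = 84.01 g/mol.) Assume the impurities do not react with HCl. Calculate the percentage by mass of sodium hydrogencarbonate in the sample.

n(HCl) added = 0.02416 × 0.8329 = 0.02012 mol
n(NaOH) used in back-titration = 0.01952 × 0.5353 = 0.01045 mol
n(HCl) left over = 0.01045 mol (1:1 ratio)
n(HCl) consumed by analyte = 0.02012 − 0.01045 = 9.674 × 10^-3 mol
n(NaHCO3) = 9.674 × 10^-3 mol (1:1 ratio)
mass of NaHCO3 = 9.674 × 10^-3 × 84.01 = 0.8127 g
% NaHCO3 = 0.8127 / 1.156 × 100 = 70.30 %

70.30 %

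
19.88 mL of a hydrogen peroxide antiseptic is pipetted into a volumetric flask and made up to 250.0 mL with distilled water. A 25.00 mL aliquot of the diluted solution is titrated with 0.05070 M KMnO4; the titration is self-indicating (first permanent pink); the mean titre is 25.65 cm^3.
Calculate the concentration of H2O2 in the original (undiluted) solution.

1.635 M

2 MnO4^- + 5 H2O2 + 6 H^+ → 2 Mn^2+ + 5 O2 + 8 H2O
n(KMnO4) = 0.02565 × 0.05070 = 1.300 × 10^-3 mol
From the 5:2 ratio, n(H2O2) in the aliquot = 5/2 × 1.300 × 10^-3 = 3.251 × 10^-3 mol
[H2O2]_dilute = 3.251 × 10^-3 / 0.02500 = 0.1300 mol/L
Dilution factor = 250.0 / 19.88 = 12.58
[H2O2]_stock = 0.1300 × 12.58 = 1.635 mol/L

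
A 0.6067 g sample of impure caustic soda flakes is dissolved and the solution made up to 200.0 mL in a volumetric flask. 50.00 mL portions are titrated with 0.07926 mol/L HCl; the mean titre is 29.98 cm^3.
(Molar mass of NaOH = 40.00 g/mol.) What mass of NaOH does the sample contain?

0.3802 g

NaOH + HCl → NaCl + H2O
n(HCl) per titration = 0.02998 × 0.07926 = 2.376 × 10^-3 mol
n(NaOH) in each aliquot = 2.376 × 10^-3 mol (1:1 ratio)
n(NaOH) in the whole flask = 2.376 × 10^-3 × 200.0/50.00 = 9.505 × 10^-3 mol
mass of NaOH = 9.505 × 10^-3 × 40.00 = 0.3802 g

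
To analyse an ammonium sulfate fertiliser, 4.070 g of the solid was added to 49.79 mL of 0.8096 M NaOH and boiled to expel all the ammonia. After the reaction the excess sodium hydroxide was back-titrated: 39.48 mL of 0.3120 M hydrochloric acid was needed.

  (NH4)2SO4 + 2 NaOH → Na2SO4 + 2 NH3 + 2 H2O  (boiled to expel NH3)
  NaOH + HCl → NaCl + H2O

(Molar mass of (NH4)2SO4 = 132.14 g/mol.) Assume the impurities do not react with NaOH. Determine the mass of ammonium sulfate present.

n(NaOH) added = 0.04979 × 0.8096 = 0.04031 mol
n(HCl) used in back-titration = 0.03948 × 0.3120 = 0.01232 mol
n(NaOH) left over = 0.01232 mol (1:1 ratio)
n(NaOH) consumed by analyte = 0.04031 − 0.01232 = 0.02799 mol
From the 1:2 ratio, n((NH4)2SO4) = 1/2 × 0.02799 = 0.01400 mol
mass of (NH4)2SO4 = 0.01400 × 132.14 = 1.849 g

1.849 g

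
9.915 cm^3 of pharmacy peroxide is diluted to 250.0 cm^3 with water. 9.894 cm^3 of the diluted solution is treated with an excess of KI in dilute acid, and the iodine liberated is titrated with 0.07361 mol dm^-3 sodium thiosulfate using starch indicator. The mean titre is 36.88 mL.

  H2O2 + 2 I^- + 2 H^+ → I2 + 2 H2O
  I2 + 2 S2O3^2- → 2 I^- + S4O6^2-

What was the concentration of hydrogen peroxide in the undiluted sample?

n(S2O3^2-) = 0.03688 × 0.07361 = 2.715 × 10^-3 mol
n(I2) = n(S2O3^2-)/2 = 1.357 × 10^-3 mol
n(H2O2) in the aliquot = 1.357 × 10^-3 mol (1:1 ratio)
[H2O2]_dilute = 1.357 × 10^-3 / 0.009894 = 0.1372 mol/L
[H2O2]_original = 0.1372 × 250.0/9.915 = 3.459 mol/L

3.459 mol/L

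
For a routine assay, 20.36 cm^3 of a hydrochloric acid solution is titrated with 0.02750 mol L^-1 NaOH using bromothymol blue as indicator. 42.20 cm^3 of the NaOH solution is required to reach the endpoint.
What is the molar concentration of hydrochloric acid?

0.05700 mol/L

HCl + NaOH → NaCl + H2O
n(NaOH) = 0.04220 L × 0.02750 mol/L = 1.161 × 10^-3 mol
n(HCl) = 1.161 × 10^-3 mol (1:1 mole ratio)
[HCl] = 1.161 × 10^-3 mol / 0.02036 L = 0.05700 mol/L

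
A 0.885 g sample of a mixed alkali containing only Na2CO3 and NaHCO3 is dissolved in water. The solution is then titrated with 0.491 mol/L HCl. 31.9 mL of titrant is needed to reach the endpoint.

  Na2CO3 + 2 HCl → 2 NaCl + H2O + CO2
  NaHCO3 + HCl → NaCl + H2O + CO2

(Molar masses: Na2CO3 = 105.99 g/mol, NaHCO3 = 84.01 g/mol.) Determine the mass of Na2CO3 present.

n(HCl) = 0.0319 × 0.491 = 0.0157 mol
Let x = n(Na2CO3), y = n(NaHCO3).
Titrant: 2x + 1y = 0.0157;  mass: 105.99x + 84.01y = 0.885
Solving, x = 6.95 × 10^-3 mol, y = 1.77 × 10^-3 mol
mass of Na2CO3 = 6.95 × 10^-3 × 105.99 = 0.736 g

0.736 g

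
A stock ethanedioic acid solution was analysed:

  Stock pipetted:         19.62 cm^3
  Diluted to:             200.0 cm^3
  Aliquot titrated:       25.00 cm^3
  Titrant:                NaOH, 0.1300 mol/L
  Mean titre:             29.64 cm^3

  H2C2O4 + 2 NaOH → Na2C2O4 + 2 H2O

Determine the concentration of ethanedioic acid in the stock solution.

0.7856 mol/L

n(NaOH) = 0.02964 × 0.1300 = 3.853 × 10^-3 mol
From the 1:2 ratio, n(H2C2O4) in the aliquot = 1/2 × 3.853 × 10^-3 = 1.927 × 10^-3 mol
[H2C2O4]_dilute = 1.927 × 10^-3 / 0.02500 = 0.07706 mol/L
Dilution factor = 200.0 / 19.62 = 10.19
[H2C2O4]_stock = 0.07706 × 10.19 = 0.7856 mol/L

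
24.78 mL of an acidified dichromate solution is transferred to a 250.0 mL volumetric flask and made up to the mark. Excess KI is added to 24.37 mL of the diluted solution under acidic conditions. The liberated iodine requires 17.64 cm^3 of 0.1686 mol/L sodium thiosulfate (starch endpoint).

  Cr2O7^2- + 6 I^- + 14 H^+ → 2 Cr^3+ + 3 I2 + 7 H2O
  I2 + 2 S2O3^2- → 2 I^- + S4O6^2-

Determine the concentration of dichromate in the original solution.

0.2052 mol/L

n(S2O3^2-) = 0.01764 × 0.1686 = 2.974 × 10^-3 mol
n(I2) = n(S2O3^2-)/2 = 1.487 × 10^-3 mol
From the 1:3 ratio, n(Cr2O7^2-) in the aliquot = 1/3 × 1.487 × 10^-3 = 4.957 × 10^-4 mol
[Cr2O7^2-]_dilute = 4.957 × 10^-4 / 0.02437 = 0.02034 mol/L
[Cr2O7^2-]_original = 0.02034 × 250.0/24.78 = 0.2052 mol/L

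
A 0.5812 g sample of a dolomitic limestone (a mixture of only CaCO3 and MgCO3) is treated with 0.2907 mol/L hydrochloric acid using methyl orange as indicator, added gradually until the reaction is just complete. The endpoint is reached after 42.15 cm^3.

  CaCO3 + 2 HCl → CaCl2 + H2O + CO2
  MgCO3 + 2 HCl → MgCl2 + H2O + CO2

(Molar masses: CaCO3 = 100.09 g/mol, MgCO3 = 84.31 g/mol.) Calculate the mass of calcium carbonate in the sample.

0.4102 g

n(HCl) = 0.04215 × 0.2907 = 0.01225 mol
Let x = n(CaCO3), y = n(MgCO3).
Titrant: 2x + 2y = 0.01225;  mass: 100.09x + 84.31y = 0.5812
Solving, x = 4.099 × 10^-3 mol, y = 2.028 × 10^-3 mol
mass of CaCO3 = 4.099 × 10^-3 × 100.09 = 0.4102 g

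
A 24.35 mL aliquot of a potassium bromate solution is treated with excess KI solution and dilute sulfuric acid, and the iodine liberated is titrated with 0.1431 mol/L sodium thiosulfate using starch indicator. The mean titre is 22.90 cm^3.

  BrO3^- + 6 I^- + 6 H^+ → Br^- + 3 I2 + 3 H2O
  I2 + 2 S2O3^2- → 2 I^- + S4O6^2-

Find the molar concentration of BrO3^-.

n(S2O3^2-) = 0.02290 × 0.1431 = 3.277 × 10^-3 mol
n(I2) = n(S2O3^2-)/2 = 1.638 × 10^-3 mol
From the 1:3 ratio, n(BrO3^-) in the aliquot = 1/3 × 1.638 × 10^-3 = 5.462 × 10^-4 mol
[BrO3^-] = 5.462 × 10^-4 / 0.02435 = 0.02243 mol/L

0.02243 mol/L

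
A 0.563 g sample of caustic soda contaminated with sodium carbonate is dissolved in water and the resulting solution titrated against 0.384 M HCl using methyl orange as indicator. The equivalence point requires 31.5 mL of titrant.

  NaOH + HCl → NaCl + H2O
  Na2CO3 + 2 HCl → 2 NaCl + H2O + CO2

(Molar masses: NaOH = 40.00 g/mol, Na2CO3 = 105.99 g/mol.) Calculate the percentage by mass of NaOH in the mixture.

n(HCl) = 0.0315 × 0.384 = 0.0121 mol
Let x = n(NaOH), y = n(Na2CO3).
Titrant: 1x + 2y = 0.0121;  mass: 40.00x + 105.99y = 0.563
Solving, x = 6.00 × 10^-3 mol, y = 3.05 × 10^-3 mol
mass of NaOH = 6.00 × 10^-3 × 40.00 = 0.240 g
% NaOH = 0.240 / 0.563 × 100 = 42.7 %

42.7 %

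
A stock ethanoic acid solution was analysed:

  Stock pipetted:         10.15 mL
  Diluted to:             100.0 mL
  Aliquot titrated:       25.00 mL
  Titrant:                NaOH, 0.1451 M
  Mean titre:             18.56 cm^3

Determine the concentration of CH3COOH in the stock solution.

1.061 M

CH3COOH + NaOH → CH3COONa + H2O
n(NaOH) = 0.01856 × 0.1451 = 2.693 × 10^-3 mol
n(CH3COOH) in the aliquot = 2.693 × 10^-3 mol (1:1 ratio)
[CH3COOH]_dilute = 2.693 × 10^-3 / 0.02500 = 0.1077 mol/L
Dilution factor = 100.0 / 10.15 = 9.852
[CH3COOH]_stock = 0.1077 × 9.852 = 1.061 mol/L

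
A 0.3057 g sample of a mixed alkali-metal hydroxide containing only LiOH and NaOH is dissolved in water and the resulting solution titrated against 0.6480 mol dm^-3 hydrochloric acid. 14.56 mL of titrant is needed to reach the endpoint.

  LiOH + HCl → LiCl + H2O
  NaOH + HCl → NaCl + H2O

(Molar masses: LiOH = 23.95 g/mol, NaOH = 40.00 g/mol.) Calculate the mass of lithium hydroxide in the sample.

n(HCl) = 0.01456 × 0.6480 = 9.435 × 10^-3 mol
Let x = n(LiOH), y = n(NaOH).
Titrant: 1x + 1y = 9.435 × 10^-3;  mass: 23.95x + 40.00y = 0.3057
Solving, x = 4.467 × 10^-3 mol, y = 4.968 × 10^-3 mol
mass of LiOH = 4.467 × 10^-3 × 23.95 = 0.1070 g

0.1070 g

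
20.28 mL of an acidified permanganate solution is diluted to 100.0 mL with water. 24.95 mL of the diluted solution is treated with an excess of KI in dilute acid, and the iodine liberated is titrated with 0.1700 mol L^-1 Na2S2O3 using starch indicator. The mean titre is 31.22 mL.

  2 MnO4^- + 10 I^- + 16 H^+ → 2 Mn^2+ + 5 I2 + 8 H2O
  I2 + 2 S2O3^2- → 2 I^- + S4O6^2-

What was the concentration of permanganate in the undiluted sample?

0.2098 mol/L

n(S2O3^2-) = 0.03122 × 0.1700 = 5.307 × 10^-3 mol
n(I2) = n(S2O3^2-)/2 = 2.654 × 10^-3 mol
From the 2:5 ratio, n(MnO4^-) in the aliquot = 2/5 × 2.654 × 10^-3 = 1.061 × 10^-3 mol
[MnO4^-]_dilute = 1.061 × 10^-3 / 0.02495 = 0.04254 mol/L
[MnO4^-]_original = 0.04254 × 100.0/20.28 = 0.2098 mol/L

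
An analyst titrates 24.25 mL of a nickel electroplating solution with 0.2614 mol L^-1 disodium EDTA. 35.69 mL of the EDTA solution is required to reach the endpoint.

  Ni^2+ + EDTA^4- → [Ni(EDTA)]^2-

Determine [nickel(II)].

0.3847 mol/L

n(EDTA) = 0.03569 L × 0.2614 mol/L = 9.329 × 10^-3 mol
n(Ni2+) = 9.329 × 10^-3 mol (1:1 mole ratio)
[Ni2+] = 9.329 × 10^-3 mol / 0.02425 L = 0.3847 mol/L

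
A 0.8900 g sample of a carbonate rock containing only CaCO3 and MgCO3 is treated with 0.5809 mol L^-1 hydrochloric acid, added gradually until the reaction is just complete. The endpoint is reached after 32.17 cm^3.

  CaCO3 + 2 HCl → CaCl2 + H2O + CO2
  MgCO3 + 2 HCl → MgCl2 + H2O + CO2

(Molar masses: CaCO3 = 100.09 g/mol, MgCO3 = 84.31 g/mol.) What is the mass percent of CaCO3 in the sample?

n(HCl) = 0.03217 × 0.5809 = 0.01869 mol
Let x = n(CaCO3), y = n(MgCO3).
Titrant: 2x + 2y = 0.01869;  mass: 100.09x + 84.31y = 0.8900
Solving, x = 6.478 × 10^-3 mol, y = 2.866 × 10^-3 mol
mass of CaCO3 = 6.478 × 10^-3 × 100.09 = 0.6484 g
% CaCO3 = 0.6484 / 0.8900 × 100 = 72.85 %

72.85 %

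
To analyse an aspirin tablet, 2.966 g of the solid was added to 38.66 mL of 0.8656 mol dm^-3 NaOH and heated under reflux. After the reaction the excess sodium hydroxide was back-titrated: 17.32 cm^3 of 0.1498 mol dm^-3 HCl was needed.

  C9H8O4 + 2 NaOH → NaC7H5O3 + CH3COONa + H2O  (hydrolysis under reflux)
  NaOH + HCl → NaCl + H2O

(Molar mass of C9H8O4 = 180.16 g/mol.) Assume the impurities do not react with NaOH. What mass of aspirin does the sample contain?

2.781 g

n(NaOH) added = 0.03866 × 0.8656 = 0.03346 mol
n(HCl) used in back-titration = 0.01732 × 0.1498 = 2.595 × 10^-3 mol
n(NaOH) left over = 2.595 × 10^-3 mol (1:1 ratio)
n(NaOH) consumed by analyte = 0.03346 − 2.595 × 10^-3 = 0.03087 mol
From the 1:2 ratio, n(C9H8O4) = 1/2 × 0.03087 = 0.01543 mol
mass of C9H8O4 = 0.01543 × 180.16 = 2.781 g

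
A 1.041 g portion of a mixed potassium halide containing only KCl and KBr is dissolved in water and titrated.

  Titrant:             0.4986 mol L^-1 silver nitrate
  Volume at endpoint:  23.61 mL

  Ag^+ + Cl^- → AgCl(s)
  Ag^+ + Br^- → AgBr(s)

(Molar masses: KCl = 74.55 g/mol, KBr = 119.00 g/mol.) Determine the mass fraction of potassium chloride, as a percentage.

n(AgNO3) = 0.02361 × 0.4986 = 0.01177 mol
Let x = n(KCl), y = n(KBr).
Titrant: 1x + 1y = 0.01177;  mass: 74.55x + 119.00y = 1.041
Solving, x = 8.096 × 10^-3 mol, y = 3.676 × 10^-3 mol
mass of KCl = 8.096 × 10^-3 × 74.55 = 0.6035 g
% KCl = 0.6035 / 1.041 × 100 = 57.98 %

57.98 %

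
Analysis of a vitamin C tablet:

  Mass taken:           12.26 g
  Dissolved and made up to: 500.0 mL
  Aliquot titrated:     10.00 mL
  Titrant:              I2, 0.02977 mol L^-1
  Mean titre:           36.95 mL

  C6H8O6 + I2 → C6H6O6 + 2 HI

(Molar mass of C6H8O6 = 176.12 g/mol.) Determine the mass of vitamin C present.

n(I2) per titration = 0.03695 × 0.02977 = 1.100 × 10^-3 mol
n(C6H8O6) in each aliquot = 1.100 × 10^-3 mol (1:1 ratio)
n(C6H8O6) in the whole flask = 1.100 × 10^-3 × 500.0/10.00 = 0.05500 mol
mass of C6H8O6 = 0.05500 × 176.12 = 9.687 g

9.687 g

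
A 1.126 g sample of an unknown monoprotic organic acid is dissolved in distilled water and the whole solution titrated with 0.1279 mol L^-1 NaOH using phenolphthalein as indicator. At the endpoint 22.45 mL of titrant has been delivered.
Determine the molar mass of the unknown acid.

n(NaOH) = 0.02245 L × 0.1279 mol/L = 2.871 × 10^-3 mol
n(HA) = 2.871 × 10^-3 mol (1:1 ratio)
M = m / n = 1.126 g / 2.871 × 10^-3 mol = 392.1 g/mol

392.1 g/mol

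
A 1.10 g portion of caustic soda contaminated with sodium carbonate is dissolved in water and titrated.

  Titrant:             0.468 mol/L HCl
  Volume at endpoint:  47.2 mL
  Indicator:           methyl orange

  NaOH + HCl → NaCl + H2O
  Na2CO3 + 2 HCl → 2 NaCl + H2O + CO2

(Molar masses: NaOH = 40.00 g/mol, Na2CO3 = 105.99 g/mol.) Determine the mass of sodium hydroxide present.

n(HCl) = 0.0472 × 0.468 = 0.0221 mol
Let x = n(NaOH), y = n(Na2CO3).
Titrant: 1x + 2y = 0.0221;  mass: 40.00x + 105.99y = 1.10
Solving, x = 5.44 × 10^-3 mol, y = 8.33 × 10^-3 mol
mass of NaOH = 5.44 × 10^-3 × 40.00 = 0.217 g

0.217 g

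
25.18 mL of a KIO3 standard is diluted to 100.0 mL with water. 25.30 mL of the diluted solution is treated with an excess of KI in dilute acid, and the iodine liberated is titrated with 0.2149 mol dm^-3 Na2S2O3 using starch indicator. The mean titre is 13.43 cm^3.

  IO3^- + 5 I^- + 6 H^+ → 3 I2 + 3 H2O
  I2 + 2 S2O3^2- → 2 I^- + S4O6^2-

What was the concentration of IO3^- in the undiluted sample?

0.07551 mol/L

n(S2O3^2-) = 0.01343 × 0.2149 = 2.886 × 10^-3 mol
n(I2) = n(S2O3^2-)/2 = 1.443 × 10^-3 mol
From the 1:3 ratio, n(IO3^-) in the aliquot = 1/3 × 1.443 × 10^-3 = 4.810 × 10^-4 mol
[IO3^-]_dilute = 4.810 × 10^-4 / 0.02530 = 0.01901 mol/L
[IO3^-]_original = 0.01901 × 100.0/25.18 = 0.07551 mol/L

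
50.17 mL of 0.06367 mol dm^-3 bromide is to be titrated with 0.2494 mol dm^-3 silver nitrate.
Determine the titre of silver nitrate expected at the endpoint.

12.81 mL

Ag^+ + Br^- → AgBr(s)
n(Br-) = 0.05017 L × 0.06367 mol/L = 3.194 × 10^-3 mol
n(AgNO3) = 3.194 × 10^-3 mol (1:1 stoichiometry)
V(AgNO3) = 3.194 × 10^-3 mol / 0.2494 mol/L = 0.01281 L = 12.81 mL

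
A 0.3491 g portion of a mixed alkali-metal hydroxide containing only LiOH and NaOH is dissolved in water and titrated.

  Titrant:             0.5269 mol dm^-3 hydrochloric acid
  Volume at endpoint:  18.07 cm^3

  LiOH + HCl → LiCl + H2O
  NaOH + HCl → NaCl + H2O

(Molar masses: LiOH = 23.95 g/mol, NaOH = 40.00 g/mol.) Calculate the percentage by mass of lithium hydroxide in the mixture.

13.57 %

n(HCl) = 0.01807 × 0.5269 = 9.521 × 10^-3 mol
Let x = n(LiOH), y = n(NaOH).
Titrant: 1x + 1y = 9.521 × 10^-3;  mass: 23.95x + 40.00y = 0.3491
Solving, x = 1.978 × 10^-3 mol, y = 7.543 × 10^-3 mol
mass of LiOH = 1.978 × 10^-3 × 23.95 = 0.04737 g
% LiOH = 0.04737 / 0.3491 × 100 = 13.57 %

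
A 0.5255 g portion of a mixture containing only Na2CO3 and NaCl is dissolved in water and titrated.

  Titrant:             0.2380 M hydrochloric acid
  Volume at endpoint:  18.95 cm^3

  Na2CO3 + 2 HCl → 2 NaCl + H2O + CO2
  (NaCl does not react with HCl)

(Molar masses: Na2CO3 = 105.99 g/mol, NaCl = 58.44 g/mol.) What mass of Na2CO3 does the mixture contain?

0.2390 g

n(HCl) = 0.01895 × 0.2380 = 4.510 × 10^-3 mol
Let x = n(Na2CO3), y = n(NaCl).
Titrant: 2x = 4.510 × 10^-3;  mass: 105.99x + 58.44y = 0.5255
Solving, x = 2.255 × 10^-3 mol, y = 4.902 × 10^-3 mol
mass of Na2CO3 = 2.255 × 10^-3 × 105.99 = 0.2390 g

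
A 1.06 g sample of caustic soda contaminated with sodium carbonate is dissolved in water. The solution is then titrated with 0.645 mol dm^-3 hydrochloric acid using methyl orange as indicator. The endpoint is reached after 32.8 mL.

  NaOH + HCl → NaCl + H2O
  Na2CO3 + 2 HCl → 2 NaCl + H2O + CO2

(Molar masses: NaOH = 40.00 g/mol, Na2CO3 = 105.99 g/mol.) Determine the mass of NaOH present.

n(HCl) = 0.0328 × 0.645 = 0.0212 mol
Let x = n(NaOH), y = n(Na2CO3).
Titrant: 1x + 2y = 0.0212;  mass: 40.00x + 105.99y = 1.06
Solving, x = 4.71 × 10^-3 mol, y = 8.22 × 10^-3 mol
mass of NaOH = 4.71 × 10^-3 × 40.00 = 0.188 g

0.188 g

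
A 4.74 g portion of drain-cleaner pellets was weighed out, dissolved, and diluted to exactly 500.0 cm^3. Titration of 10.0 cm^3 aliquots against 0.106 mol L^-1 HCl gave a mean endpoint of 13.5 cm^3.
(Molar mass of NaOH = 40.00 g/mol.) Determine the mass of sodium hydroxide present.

NaOH + HCl → NaCl + H2O
n(HCl) per titration = 0.0135 × 0.106 = 1.43 × 10^-3 mol
n(NaOH) in each aliquot = 1.43 × 10^-3 mol (1:1 ratio)
n(NaOH) in the whole flask = 1.43 × 10^-3 × 500.0/10.0 = 0.0716 mol
mass of NaOH = 0.0716 × 40.00 = 2.86 g

2.86 g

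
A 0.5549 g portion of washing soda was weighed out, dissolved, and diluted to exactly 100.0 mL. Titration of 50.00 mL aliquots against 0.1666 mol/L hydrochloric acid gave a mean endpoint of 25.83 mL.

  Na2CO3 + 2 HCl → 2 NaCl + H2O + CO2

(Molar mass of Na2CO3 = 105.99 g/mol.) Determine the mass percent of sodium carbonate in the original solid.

n(HCl) per titration = 0.02583 × 0.1666 = 4.303 × 10^-3 mol
From the 1:2 ratio, n(Na2CO3) in each aliquot = 1/2 × 4.303 × 10^-3 = 2.152 × 10^-3 mol
n(Na2CO3) in the whole flask = 2.152 × 10^-3 × 100.0/50.00 = 4.303 × 10^-3 mol
mass of Na2CO3 = 4.303 × 10^-3 × 105.99 = 0.4561 g
% Na2CO3 = 0.4561 / 0.5549 × 100 = 82.20 %

82.20 %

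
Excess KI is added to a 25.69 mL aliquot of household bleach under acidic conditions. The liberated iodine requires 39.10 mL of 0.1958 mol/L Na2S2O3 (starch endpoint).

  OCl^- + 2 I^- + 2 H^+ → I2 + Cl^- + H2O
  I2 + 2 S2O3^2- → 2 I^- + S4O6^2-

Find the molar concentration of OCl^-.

n(S2O3^2-) = 0.03910 × 0.1958 = 7.656 × 10^-3 mol
n(I2) = n(S2O3^2-)/2 = 3.828 × 10^-3 mol
n(OCl^-) in the aliquot = 3.828 × 10^-3 mol (1:1 ratio)
[OCl^-] = 3.828 × 10^-3 / 0.02569 = 0.1490 mol/L

0.1490 mol/L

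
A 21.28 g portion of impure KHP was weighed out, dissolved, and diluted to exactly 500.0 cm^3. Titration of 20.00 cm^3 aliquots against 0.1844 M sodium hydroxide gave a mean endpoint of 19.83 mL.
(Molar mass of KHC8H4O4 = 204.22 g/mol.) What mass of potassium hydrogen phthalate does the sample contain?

KHC8H4O4 + NaOH → KNaC8H4O4 + H2O
n(NaOH) per titration = 0.01983 × 0.1844 = 3.657 × 10^-3 mol
n(KHC8H4O4) in each aliquot = 3.657 × 10^-3 mol (1:1 ratio)
n(KHC8H4O4) in the whole flask = 3.657 × 10^-3 × 500.0/20.00 = 0.09142 mol
mass of KHC8H4O4 = 0.09142 × 204.22 = 18.67 g

18.67 g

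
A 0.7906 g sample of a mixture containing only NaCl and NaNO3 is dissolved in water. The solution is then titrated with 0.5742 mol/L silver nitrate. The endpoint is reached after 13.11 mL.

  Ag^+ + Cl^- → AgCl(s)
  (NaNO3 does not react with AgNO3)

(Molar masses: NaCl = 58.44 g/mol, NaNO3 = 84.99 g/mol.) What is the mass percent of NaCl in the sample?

55.64 %

n(AgNO3) = 0.01311 × 0.5742 = 7.528 × 10^-3 mol
Let x = n(NaCl), y = n(NaNO3).
Titrant: 1x = 7.528 × 10^-3;  mass: 58.44x + 84.99y = 0.7906
Solving, x = 7.528 × 10^-3 mol, y = 4.126 × 10^-3 mol
mass of NaCl = 7.528 × 10^-3 × 58.44 = 0.4399 g
% NaCl = 0.4399 / 0.7906 × 100 = 55.64 %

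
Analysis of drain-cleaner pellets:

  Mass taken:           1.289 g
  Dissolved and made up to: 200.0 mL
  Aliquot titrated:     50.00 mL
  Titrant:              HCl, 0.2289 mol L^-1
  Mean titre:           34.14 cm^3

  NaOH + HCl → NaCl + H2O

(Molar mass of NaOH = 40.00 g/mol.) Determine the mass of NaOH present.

1.250 g

n(HCl) per titration = 0.03414 × 0.2289 = 7.815 × 10^-3 mol
n(NaOH) in each aliquot = 7.815 × 10^-3 mol (1:1 ratio)
n(NaOH) in the whole flask = 7.815 × 10^-3 × 200.0/50.00 = 0.03126 mol
mass of NaOH = 0.03126 × 40.00 = 1.250 g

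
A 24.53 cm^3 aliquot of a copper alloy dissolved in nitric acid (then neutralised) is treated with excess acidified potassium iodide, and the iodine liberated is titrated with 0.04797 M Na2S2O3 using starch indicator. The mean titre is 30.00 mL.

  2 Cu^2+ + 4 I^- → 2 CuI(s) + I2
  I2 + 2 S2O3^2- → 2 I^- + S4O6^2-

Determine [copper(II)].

n(S2O3^2-) = 0.03000 × 0.04797 = 1.439 × 10^-3 mol
n(I2) = n(S2O3^2-)/2 = 7.196 × 10^-4 mol
From the 2:1 ratio, n(Cu2+) in the aliquot = 2/1 × 7.196 × 10^-4 = 1.439 × 10^-3 mol
[Cu2+] = 1.439 × 10^-3 / 0.02453 = 0.05867 mol/L

0.05867 M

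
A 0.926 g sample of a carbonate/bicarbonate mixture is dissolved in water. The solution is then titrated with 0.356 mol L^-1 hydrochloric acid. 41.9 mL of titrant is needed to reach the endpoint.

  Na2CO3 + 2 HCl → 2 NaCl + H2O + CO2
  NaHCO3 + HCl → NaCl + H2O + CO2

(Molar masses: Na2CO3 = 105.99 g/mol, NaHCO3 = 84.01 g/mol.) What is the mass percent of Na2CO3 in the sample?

60.4 %

n(HCl) = 0.0419 × 0.356 = 0.0149 mol
Let x = n(Na2CO3), y = n(NaHCO3).
Titrant: 2x + 1y = 0.0149;  mass: 105.99x + 84.01y = 0.926
Solving, x = 5.27 × 10^-3 mol, y = 4.37 × 10^-3 mol
mass of Na2CO3 = 5.27 × 10^-3 × 105.99 = 0.559 g
% Na2CO3 = 0.559 / 0.926 × 100 = 60.4 %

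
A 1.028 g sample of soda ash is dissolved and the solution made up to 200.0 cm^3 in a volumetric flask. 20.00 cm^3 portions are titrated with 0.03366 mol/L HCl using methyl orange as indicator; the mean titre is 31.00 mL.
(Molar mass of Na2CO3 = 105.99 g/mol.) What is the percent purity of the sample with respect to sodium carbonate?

53.79 %

Na2CO3 + 2 HCl → 2 NaCl + H2O + CO2
n(HCl) per titration = 0.03100 × 0.03366 = 1.043 × 10^-3 mol
From the 1:2 ratio, n(Na2CO3) in each aliquot = 1/2 × 1.043 × 10^-3 = 5.217 × 10^-4 mol
n(Na2CO3) in the whole flask = 5.217 × 10^-4 × 200.0/20.00 = 5.217 × 10^-3 mol
mass of Na2CO3 = 5.217 × 10^-3 × 105.99 = 0.5530 g
% Na2CO3 = 0.5530 / 1.028 × 100 = 53.79 %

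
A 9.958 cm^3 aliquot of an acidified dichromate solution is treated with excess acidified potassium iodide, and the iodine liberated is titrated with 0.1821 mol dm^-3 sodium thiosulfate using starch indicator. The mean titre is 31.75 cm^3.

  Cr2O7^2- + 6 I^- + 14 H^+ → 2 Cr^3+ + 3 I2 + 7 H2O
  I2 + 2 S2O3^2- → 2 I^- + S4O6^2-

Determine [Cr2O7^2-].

n(S2O3^2-) = 0.03175 × 0.1821 = 5.782 × 10^-3 mol
n(I2) = n(S2O3^2-)/2 = 2.891 × 10^-3 mol
From the 1:3 ratio, n(Cr2O7^2-) in the aliquot = 1/3 × 2.891 × 10^-3 = 9.636 × 10^-4 mol
[Cr2O7^2-] = 9.636 × 10^-4 / 0.009958 = 0.09677 mol/L

0.09677 mol/L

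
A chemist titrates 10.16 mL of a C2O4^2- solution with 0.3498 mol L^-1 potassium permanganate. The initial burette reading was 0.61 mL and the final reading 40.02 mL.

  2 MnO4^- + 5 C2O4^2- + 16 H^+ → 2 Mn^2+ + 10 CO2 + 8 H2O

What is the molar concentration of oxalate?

3.392 mol/L

n(KMnO4) = 0.03941 L × 0.3498 mol/L = 0.01379 mol
From the 5:2 mole ratio, n(C2O4^2-) = 5/2 × 0.01379 = 0.03446 mol
[C2O4^2-] = 0.03446 mol / 0.01016 L = 3.392 mol/L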